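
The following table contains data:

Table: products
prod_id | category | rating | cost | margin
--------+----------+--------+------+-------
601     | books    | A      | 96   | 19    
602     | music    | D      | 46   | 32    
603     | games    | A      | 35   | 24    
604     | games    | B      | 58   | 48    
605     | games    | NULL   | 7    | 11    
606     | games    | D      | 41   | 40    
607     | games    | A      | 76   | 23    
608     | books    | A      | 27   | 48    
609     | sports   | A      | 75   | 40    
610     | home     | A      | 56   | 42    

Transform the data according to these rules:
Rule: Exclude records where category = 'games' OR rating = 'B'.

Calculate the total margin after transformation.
181

Step 1: Find records where category = 'games' OR rating = 'B'
Step 2: 5 records match, summing to 146
Step 3: Original sum: 327
Step 4: Remaining sum = 327 - 146 = 181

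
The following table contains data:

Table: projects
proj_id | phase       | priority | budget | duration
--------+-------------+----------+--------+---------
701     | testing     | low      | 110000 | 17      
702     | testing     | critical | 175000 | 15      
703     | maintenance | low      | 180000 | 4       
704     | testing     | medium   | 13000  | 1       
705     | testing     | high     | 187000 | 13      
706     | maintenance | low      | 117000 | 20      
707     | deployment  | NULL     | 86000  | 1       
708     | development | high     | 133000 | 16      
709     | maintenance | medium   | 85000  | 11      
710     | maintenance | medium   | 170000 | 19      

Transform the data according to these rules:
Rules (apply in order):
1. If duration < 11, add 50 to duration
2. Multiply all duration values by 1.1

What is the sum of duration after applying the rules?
293.7

Step 1: Apply Rule 1 - Add 50 to records with duration < 11
  - 3 records affected: 6 + (3 × 50) = 156
  - Unaffected records: 111
  - Sum after Rule 1: 267
Step 2: Apply Rule 2 - Multiply all by 1.1
  - 267 × 1.1 = 293.7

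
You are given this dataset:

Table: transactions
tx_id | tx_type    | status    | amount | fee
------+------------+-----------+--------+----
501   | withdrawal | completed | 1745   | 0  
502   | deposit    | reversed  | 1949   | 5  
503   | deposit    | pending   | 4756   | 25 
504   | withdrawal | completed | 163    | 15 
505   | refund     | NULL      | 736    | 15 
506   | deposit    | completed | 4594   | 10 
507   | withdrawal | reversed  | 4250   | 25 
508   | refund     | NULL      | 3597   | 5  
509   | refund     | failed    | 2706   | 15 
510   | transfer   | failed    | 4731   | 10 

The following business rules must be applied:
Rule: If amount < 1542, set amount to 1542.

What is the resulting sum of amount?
31412

Step 1: 2 records have amount < 1542
Step 2: These records originally summed to 899
Step 3: After setting to minimum: 2 × 1542 = 3084
Step 4: Unaffected records sum: 28328
Step 5: Final sum = 3084 + 28328 = 31412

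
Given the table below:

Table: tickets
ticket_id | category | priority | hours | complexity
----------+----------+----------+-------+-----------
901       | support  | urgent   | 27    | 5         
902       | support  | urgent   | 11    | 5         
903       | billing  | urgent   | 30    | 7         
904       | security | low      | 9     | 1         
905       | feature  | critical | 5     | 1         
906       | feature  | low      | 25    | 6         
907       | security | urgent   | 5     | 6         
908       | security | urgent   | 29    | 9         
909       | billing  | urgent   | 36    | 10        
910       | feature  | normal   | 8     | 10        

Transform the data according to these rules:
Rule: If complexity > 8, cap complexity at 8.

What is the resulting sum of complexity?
55

Step 1: 3 records have complexity > 8
Step 2: These records originally summed to 29
Step 3: After capping: 3 × 8 = 24
Step 4: Unaffected records sum: 31
Step 5: Final sum = 24 + 31 = 55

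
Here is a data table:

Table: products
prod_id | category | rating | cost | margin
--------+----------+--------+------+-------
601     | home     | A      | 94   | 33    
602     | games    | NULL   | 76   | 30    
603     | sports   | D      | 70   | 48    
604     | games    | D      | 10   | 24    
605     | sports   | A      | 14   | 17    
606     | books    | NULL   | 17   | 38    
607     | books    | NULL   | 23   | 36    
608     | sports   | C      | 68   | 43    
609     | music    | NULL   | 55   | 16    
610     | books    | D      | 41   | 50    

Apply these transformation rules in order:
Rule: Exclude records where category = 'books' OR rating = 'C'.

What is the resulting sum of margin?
168

Step 1: Find records where category = 'books' OR rating = 'C'
Step 2: 4 records match, summing to 167
Step 3: Original sum: 335
Step 4: Remaining sum = 335 - 167 = 168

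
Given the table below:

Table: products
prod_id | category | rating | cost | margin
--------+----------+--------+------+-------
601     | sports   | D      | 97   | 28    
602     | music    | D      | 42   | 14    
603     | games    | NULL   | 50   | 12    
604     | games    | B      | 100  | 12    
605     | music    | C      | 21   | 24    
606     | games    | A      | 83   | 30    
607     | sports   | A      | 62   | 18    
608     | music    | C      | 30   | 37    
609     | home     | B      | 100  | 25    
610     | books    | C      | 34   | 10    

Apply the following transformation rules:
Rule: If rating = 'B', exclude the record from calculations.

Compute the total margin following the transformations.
173

Step 1: Identify records where rating = 'B'
Step 2: The excluded records sum to 37
Step 3: Original total margin = 210
Step 4: Remaining total = 210 - 37 = 173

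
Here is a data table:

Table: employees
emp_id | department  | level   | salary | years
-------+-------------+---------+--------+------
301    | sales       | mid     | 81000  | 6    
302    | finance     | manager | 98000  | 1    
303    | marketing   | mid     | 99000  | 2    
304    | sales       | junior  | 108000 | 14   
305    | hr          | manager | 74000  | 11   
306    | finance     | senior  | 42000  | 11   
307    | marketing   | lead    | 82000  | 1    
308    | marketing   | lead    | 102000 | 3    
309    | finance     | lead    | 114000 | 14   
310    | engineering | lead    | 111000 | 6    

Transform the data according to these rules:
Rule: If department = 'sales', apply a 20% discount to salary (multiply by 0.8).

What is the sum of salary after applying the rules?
873200.0

Step 1: Records with department = 'sales' have total salary = 189000
Step 2: Apply multiplier: 189000 × 0.8 = 151200.0
Step 3: Other records total: 722000
Step 4: Final sum = 151200.0 + 722000 = 873200.0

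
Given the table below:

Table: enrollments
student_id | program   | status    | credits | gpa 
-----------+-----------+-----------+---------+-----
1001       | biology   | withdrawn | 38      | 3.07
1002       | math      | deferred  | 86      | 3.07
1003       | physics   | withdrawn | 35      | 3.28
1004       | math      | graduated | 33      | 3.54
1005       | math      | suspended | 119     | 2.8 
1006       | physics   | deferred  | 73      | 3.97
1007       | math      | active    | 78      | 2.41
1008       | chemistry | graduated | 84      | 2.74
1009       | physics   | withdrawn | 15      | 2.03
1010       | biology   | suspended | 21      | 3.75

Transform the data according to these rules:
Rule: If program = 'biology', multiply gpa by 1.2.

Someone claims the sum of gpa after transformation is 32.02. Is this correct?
Yes, the result is correct.

Step 1: Calculate the correct sum after transformation
Step 2: Apply multiplier 1.2 to records where program = 'biology'
Step 3: Correct result = 32.02
Step 4: Claimed result = 32.02
Step 5: 32.02 = 32.02 ✓
Conclusion: The claimed result is correct.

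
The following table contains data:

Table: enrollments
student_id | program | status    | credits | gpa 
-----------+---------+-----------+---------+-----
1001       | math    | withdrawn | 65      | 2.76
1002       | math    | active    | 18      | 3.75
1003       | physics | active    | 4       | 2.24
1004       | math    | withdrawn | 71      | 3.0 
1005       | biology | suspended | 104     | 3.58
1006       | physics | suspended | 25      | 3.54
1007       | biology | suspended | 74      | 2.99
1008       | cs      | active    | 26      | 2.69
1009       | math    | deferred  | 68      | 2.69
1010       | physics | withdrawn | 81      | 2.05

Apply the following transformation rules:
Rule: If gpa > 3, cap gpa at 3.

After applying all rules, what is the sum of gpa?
27.42

Step 1: 3 records have gpa > 3
Step 2: These records originally summed to 10.87
Step 3: After capping: 3 × 3 = 9
Step 4: Unaffected records sum: 18.42
Step 5: Final sum = 9 + 18.42 = 27.42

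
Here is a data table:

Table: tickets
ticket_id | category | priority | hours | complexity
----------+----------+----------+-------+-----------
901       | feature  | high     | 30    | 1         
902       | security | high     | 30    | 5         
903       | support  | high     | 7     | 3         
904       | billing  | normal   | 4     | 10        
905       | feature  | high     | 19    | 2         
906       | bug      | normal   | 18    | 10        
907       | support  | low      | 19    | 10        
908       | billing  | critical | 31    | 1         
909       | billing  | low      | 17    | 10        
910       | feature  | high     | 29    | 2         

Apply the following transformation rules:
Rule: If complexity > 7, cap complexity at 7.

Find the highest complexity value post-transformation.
7

Step 1: Original maximum complexity = 10
Step 2: Apply cap at 7
Step 3: 4 records had complexity > 7 and were capped
Step 4: Maximum after transformation = 7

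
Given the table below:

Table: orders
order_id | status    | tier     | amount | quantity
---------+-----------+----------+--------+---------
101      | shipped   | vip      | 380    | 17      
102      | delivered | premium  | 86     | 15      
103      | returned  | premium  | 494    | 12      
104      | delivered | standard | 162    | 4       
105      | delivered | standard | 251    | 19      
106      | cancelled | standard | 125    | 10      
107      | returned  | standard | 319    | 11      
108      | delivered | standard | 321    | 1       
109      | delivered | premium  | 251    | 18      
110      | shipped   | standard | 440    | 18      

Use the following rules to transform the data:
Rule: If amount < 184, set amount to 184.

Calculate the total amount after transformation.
3008

Step 1: 3 records have amount < 184
Step 2: These records originally summed to 373
Step 3: After setting to minimum: 3 × 184 = 552
Step 4: Unaffected records sum: 2456
Step 5: Final sum = 552 + 2456 = 3008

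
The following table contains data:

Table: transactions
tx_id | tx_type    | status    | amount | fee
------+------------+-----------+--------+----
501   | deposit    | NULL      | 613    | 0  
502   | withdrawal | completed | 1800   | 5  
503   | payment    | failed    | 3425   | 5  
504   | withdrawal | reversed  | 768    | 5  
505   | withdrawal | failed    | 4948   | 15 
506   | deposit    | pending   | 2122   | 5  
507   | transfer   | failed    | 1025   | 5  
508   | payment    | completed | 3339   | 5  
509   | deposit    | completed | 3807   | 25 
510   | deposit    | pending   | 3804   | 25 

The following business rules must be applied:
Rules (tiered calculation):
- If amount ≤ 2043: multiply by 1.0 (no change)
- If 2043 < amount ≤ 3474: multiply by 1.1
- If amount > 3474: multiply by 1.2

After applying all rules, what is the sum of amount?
29051.4

Step 1: Tier 1 (amount ≤ 2043): 4 records, sum = 4206 × 1.0 = 4206.0
Step 2: Tier 2 (2043 < amount ≤ 3474): 3 records, sum = 8886 × 1.1 = 9774.6
Step 3: Tier 3 (amount > 3474): 3 records, sum = 12559 × 1.2 = 15070.8
Step 4: Final sum = 4206.0 + 9774.6 + 15070.8 = 29051.4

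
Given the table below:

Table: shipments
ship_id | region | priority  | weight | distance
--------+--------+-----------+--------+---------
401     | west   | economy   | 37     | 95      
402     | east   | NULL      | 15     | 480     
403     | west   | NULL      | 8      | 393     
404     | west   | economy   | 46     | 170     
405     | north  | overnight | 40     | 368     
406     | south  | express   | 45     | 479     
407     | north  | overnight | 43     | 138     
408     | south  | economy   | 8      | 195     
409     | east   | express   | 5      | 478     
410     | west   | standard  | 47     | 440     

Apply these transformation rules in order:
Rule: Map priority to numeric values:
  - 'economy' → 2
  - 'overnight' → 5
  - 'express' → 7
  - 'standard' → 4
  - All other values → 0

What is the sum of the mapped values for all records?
34

Step 1: Apply mapping to each record
Step 2: Count by status:
  'economy': 3 records × 2 = 6
  'overnight': 2 records × 5 = 10
  'express': 2 records × 7 = 14
  'standard': 1 records × 4 = 4
Step 3: Sum all mapped values = 34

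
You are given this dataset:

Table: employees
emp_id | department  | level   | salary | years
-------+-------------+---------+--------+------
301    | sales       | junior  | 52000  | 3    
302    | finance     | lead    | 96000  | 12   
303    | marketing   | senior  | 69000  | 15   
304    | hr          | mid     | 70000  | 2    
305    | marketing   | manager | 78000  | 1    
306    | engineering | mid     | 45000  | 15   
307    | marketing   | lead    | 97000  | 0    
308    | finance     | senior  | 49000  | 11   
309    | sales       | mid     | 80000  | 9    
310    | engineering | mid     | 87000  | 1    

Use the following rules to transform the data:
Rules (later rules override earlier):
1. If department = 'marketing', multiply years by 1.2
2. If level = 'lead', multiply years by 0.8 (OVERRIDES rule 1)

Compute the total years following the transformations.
69.8

Step 1: Rule 2 takes priority for records with level = 'lead'
  - 2 records: 12 × 0.8 = 9.6
Step 2: Rule 1 applies to remaining records with department = 'marketing'
  - 2 records: 16 × 1.2 = 19.2
Step 3: Other records unchanged: 41
Step 4: Final sum = 9.6 + 19.2 + 41 = 69.8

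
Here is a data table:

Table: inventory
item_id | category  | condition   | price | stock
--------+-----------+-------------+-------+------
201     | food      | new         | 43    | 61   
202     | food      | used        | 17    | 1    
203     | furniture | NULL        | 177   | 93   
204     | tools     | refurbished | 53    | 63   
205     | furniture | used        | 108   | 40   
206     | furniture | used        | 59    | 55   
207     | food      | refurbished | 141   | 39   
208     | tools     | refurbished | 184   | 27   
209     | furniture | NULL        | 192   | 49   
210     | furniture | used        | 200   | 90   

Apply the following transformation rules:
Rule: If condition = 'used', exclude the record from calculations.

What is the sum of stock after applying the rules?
332

Step 1: Identify records where condition = 'used'
Step 2: The excluded records sum to 186
Step 3: Original total stock = 518
Step 4: Remaining total = 518 - 186 = 332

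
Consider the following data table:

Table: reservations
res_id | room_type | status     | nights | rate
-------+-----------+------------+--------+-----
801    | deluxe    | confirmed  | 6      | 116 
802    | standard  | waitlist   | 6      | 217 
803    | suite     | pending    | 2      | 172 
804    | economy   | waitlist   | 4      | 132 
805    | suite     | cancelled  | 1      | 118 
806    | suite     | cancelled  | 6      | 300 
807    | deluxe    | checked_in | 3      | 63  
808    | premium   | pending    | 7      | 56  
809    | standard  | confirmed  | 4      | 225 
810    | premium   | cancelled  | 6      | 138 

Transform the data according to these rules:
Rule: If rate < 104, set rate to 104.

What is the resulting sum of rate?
1626

Step 1: 2 records have rate < 104
Step 2: These records originally summed to 119
Step 3: After setting to minimum: 2 × 104 = 208
Step 4: Unaffected records sum: 1418
Step 5: Final sum = 208 + 1418 = 1626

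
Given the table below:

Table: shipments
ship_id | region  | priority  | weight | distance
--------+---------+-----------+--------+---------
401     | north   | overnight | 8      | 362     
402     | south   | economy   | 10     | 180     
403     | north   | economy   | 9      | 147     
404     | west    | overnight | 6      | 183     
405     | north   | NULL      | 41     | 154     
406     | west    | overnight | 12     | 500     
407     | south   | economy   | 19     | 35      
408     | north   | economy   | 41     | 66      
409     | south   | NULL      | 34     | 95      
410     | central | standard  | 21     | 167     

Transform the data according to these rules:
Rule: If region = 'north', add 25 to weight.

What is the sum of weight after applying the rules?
301

Step 1: Count records where region = 'north': 4
Step 2: Total bonus added: 4 × 25 = 100
Step 3: Original sum of weight: 201
Step 4: Final sum = 201 + 100 = 301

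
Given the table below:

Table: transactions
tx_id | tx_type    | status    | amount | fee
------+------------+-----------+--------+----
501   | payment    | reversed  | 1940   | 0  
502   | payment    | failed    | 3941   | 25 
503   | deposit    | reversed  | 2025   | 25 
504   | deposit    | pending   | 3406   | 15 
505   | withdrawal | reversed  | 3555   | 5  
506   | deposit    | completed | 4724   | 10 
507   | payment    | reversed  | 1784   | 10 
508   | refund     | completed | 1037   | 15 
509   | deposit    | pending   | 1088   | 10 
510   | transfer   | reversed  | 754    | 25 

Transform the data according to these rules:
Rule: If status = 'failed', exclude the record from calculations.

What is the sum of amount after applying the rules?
20313

Step 1: Identify records where status = 'failed'
Step 2: The excluded records sum to 3941
Step 3: Original total amount = 24254
Step 4: Remaining total = 24254 - 3941 = 20313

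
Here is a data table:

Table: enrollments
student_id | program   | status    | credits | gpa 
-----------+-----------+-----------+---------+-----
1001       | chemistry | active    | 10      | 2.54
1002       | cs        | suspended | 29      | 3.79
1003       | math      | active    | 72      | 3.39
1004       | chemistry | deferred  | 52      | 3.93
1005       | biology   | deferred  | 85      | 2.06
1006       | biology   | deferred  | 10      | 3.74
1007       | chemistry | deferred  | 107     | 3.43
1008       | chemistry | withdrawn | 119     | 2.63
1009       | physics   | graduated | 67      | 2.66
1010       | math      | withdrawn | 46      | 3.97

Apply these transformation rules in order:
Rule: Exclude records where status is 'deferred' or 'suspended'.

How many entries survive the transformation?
5

Step 1: Count records to exclude
  - 4 (deferred) + 1 (suspended) = 5 records
Step 2: Total records: 10
Step 3: Remaining = 10 - 5 = 5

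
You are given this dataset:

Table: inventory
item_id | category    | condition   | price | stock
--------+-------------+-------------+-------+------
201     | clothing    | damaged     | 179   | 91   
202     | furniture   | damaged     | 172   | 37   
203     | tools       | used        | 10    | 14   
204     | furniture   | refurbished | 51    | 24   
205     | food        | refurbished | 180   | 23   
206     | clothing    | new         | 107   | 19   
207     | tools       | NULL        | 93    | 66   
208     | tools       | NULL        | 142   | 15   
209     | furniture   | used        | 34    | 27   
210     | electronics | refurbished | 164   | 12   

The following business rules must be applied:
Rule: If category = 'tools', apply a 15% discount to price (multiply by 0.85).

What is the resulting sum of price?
1095.25

Step 1: Records with category = 'tools' have total price = 245
Step 2: Apply multiplier: 245 × 0.85 = 208.25
Step 3: Other records total: 887
Step 4: Final sum = 208.25 + 887 = 1095.25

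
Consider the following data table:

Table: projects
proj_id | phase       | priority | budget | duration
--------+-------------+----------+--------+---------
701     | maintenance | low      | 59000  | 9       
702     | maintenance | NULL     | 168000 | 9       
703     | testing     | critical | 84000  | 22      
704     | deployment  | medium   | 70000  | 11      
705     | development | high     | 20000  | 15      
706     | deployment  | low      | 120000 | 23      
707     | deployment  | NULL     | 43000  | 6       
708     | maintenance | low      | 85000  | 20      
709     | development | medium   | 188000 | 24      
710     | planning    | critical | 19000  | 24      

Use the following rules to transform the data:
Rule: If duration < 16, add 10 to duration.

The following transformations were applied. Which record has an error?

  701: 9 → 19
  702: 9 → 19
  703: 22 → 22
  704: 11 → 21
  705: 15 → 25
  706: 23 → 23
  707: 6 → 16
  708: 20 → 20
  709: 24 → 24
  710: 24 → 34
Record 710 has an error. The correct transformed value should be 24, not 34.

Step 1: Check each record against the rule
Step 2: Record 710 has duration = 24
Step 3: Since 24 >= 16, the bonus should not have been applied
Step 4: Correct value = 24, but claimed value = 34
Conclusion: Record 710 has the error.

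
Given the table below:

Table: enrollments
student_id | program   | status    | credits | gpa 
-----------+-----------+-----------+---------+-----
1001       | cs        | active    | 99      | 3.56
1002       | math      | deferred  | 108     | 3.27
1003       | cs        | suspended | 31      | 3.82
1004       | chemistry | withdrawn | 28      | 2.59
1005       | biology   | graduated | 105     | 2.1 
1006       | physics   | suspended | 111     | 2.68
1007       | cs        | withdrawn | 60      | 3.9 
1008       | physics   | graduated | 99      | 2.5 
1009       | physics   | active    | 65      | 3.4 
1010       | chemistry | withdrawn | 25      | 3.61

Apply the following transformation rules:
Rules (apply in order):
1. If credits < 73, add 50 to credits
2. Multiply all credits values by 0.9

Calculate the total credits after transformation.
882.9

Step 1: Apply Rule 1 - Add 50 to records with credits < 73
  - 5 records affected: 209 + (5 × 50) = 459
  - Unaffected records: 522
  - Sum after Rule 1: 981
Step 2: Apply Rule 2 - Multiply all by 0.9
  - 981 × 0.9 = 882.9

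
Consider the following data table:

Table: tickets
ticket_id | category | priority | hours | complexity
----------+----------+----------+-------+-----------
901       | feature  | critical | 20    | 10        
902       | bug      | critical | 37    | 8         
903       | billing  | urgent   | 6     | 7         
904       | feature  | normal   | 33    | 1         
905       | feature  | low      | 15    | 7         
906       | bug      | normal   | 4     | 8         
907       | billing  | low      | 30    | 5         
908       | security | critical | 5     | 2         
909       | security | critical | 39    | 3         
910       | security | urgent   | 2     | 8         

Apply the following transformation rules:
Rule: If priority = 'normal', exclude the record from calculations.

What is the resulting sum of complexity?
50

Step 1: Identify records where priority = 'normal'
Step 2: The excluded records sum to 9
Step 3: Original total complexity = 59
Step 4: Remaining total = 59 - 9 = 50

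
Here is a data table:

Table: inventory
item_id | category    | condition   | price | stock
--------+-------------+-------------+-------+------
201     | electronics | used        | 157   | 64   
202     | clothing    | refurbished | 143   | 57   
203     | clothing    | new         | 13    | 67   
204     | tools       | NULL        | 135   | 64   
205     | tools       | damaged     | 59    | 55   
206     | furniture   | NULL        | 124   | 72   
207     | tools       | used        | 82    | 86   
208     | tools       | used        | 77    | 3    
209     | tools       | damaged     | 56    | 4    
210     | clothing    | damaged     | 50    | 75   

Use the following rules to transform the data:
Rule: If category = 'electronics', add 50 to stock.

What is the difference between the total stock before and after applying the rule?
50

Step 1: Original sum of stock = 547
Step 2: 1 records have category = 'electronics'
Step 3: Each affected record changes by 50
Step 4: Total change = 1 × 50 = 50
Step 5: New sum = 547 + 50 = 597
Step 6: Difference = |597 - 547| = 50
        (Sum increased by 50)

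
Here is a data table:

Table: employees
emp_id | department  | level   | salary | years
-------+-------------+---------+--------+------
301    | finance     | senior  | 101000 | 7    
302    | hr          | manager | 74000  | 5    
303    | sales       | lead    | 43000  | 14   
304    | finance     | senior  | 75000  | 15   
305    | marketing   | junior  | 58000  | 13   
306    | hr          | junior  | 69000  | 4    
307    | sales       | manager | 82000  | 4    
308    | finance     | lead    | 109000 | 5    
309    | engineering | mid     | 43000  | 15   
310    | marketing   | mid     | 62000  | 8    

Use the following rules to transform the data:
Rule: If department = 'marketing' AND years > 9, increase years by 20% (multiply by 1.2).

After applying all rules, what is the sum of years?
92.6

Step 1: Find records where department = 'marketing' AND years > 9
Step 2: 1 records match, summing to 13
Step 3: After multiplier: 13 × 1.2 = 15.6
Step 4: Unaffected records sum: 77
Step 5: Final sum = 15.6 + 77 = 92.6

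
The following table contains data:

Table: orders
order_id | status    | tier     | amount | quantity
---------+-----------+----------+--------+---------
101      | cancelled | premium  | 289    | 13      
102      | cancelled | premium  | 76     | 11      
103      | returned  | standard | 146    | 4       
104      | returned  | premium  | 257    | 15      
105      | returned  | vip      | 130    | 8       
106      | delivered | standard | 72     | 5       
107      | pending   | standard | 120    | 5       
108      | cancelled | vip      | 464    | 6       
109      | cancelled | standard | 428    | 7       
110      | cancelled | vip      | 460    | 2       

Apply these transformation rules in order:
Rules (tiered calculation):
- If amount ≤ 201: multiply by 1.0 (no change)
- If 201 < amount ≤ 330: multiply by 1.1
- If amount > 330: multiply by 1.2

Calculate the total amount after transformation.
2767.0

Step 1: Tier 1 (amount ≤ 201): 5 records, sum = 544 × 1.0 = 544.0
Step 2: Tier 2 (201 < amount ≤ 330): 2 records, sum = 546 × 1.1 = 600.6
Step 3: Tier 3 (amount > 330): 3 records, sum = 1352 × 1.2 = 1622.4
Step 4: Final sum = 544.0 + 600.6 + 1622.4 = 2767.0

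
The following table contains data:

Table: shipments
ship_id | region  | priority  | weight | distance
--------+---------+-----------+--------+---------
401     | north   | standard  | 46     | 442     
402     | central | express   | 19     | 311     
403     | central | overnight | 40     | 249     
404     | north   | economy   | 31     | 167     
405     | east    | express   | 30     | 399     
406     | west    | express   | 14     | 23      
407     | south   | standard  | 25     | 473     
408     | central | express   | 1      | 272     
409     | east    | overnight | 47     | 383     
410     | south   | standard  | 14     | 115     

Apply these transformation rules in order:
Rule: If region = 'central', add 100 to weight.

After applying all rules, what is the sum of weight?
567

Step 1: Count records where region = 'central': 3
Step 2: Total bonus added: 3 × 100 = 300
Step 3: Original sum of weight: 267
Step 4: Final sum = 267 + 300 = 567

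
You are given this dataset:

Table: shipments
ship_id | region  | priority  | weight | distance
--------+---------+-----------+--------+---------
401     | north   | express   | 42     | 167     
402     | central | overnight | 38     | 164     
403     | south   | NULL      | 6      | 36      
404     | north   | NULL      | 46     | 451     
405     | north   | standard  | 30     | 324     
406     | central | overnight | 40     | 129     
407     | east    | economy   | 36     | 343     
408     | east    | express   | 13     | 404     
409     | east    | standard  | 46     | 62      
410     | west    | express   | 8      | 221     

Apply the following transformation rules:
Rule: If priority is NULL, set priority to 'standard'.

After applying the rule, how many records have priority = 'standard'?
4

Step 1: Count records where priority IS NULL
Step 2: Found 2 records with NULL priority
Step 3: These records will have priority set to 'standard'
Step 4: Records already having priority = 'standard': 2
Step 5: Answer: 2 + 2 = 4 records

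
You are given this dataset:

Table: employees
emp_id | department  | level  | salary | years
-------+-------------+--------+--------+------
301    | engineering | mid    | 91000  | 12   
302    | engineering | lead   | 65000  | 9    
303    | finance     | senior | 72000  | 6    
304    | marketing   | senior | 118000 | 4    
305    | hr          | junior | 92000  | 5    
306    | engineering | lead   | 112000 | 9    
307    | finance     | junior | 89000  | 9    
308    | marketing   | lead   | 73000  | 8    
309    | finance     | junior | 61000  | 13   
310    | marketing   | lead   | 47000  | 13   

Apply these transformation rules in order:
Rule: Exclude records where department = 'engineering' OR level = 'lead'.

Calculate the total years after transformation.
37

Step 1: Find records where department = 'engineering' OR level = 'lead'
Step 2: 5 records match, summing to 51
Step 3: Original sum: 88
Step 4: Remaining sum = 88 - 51 = 37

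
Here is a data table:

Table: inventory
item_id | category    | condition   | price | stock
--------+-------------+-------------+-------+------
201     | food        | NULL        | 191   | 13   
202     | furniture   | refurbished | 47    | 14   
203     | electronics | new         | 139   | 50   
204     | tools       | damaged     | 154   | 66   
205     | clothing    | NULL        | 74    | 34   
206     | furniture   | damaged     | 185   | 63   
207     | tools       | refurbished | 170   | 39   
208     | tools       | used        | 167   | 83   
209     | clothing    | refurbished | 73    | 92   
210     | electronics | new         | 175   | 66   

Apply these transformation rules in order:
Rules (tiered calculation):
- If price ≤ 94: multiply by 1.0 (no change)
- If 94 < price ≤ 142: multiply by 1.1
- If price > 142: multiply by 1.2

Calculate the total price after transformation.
1597.3

Step 1: Tier 1 (price ≤ 94): 3 records, sum = 194 × 1.0 = 194.0
Step 2: Tier 2 (94 < price ≤ 142): 1 records, sum = 139 × 1.1 = 152.9
Step 3: Tier 3 (price > 142): 6 records, sum = 1042 × 1.2 = 1250.4
Step 4: Final sum = 194.0 + 152.9 + 1250.4 = 1597.3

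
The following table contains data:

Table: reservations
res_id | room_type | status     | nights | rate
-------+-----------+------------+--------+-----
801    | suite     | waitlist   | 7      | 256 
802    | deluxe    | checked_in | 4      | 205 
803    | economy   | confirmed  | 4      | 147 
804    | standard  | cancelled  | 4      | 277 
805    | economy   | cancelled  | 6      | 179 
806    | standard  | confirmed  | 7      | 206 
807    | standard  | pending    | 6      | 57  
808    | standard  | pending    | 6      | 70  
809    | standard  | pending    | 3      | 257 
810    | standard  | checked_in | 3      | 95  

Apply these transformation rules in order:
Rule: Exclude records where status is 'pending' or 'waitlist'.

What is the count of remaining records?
6

Step 1: Count records to exclude
  - 3 (pending) + 1 (waitlist) = 4 records
Step 2: Total records: 10
Step 3: Remaining = 10 - 4 = 6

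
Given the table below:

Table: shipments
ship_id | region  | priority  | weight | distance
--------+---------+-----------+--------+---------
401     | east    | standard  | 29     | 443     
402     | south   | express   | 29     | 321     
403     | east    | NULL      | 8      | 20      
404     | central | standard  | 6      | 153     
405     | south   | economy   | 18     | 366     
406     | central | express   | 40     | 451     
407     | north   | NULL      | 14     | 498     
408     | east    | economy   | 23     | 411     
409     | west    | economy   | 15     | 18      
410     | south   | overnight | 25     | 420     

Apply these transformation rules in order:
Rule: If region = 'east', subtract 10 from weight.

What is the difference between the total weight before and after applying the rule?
30

Step 1: Original sum of weight = 207
Step 2: 3 records have region = 'east'
Step 3: Each affected record changes by -10
Step 4: Total change = 3 × -10 = -30
Step 5: New sum = 207 + -30 = 177
Step 6: Difference = |177 - 207| = 30
        (Sum decreased by 30)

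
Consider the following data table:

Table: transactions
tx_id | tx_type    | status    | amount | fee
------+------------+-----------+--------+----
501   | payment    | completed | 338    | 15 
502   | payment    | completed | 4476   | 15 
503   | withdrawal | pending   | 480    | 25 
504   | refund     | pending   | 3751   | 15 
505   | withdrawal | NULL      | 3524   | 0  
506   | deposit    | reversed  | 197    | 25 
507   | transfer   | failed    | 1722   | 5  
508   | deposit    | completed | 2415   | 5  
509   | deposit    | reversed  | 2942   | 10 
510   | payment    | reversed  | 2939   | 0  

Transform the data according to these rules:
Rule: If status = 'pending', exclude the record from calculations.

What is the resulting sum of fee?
75

Step 1: Identify records where status = 'pending'
Step 2: The excluded records sum to 40
Step 3: Original total fee = 115
Step 4: Remaining total = 115 - 40 = 75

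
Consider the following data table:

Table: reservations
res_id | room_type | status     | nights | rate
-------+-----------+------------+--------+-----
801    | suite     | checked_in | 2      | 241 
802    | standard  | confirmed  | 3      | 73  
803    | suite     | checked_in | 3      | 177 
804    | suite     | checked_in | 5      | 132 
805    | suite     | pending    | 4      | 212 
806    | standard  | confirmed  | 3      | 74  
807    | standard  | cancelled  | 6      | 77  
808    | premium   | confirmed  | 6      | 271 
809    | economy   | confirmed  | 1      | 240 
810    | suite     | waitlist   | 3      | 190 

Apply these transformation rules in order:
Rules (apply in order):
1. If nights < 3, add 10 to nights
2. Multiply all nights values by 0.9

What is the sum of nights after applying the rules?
50.4

Step 1: Apply Rule 1 - Add 10 to records with nights < 3
  - 2 records affected: 3 + (2 × 10) = 23
  - Unaffected records: 33
  - Sum after Rule 1: 56
Step 2: Apply Rule 2 - Multiply all by 0.9
  - 56 × 0.9 = 50.4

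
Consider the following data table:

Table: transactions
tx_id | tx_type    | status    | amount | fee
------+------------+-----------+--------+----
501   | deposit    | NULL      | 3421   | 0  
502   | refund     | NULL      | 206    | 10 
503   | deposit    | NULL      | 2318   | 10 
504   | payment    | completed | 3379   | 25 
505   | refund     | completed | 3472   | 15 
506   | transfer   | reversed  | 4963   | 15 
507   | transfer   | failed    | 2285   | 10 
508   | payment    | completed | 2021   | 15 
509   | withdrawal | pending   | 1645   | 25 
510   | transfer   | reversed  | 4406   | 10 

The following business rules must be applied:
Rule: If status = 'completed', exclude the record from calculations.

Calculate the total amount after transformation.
19244

Step 1: Identify records where status = 'completed'
Step 2: The excluded records sum to 8872
Step 3: Original total amount = 28116
Step 4: Remaining total = 28116 - 8872 = 19244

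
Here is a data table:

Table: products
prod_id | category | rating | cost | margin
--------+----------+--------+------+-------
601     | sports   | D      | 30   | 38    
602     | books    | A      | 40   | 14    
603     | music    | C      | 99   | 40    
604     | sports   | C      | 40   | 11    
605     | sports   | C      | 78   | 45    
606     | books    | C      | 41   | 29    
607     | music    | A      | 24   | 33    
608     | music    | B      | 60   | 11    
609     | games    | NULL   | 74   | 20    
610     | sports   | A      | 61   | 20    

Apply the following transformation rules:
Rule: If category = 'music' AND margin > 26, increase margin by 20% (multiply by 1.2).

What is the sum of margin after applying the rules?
275.6

Step 1: Find records where category = 'music' AND margin > 26
Step 2: 2 records match, summing to 73
Step 3: After multiplier: 73 × 1.2 = 87.6
Step 4: Unaffected records sum: 188
Step 5: Final sum = 87.6 + 188 = 275.6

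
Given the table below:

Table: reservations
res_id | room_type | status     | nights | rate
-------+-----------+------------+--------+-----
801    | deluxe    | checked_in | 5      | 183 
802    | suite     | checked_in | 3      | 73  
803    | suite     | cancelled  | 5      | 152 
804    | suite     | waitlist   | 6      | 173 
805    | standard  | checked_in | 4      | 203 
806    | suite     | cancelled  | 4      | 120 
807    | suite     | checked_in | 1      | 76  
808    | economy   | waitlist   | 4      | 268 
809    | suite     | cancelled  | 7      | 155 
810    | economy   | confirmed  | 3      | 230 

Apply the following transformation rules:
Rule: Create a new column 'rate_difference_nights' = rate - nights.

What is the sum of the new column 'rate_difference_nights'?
1591

Step 1: For each record, compute rate - nights
Example calculations:
  183 - 5 = 178
  73 - 3 = 70
  152 - 5 = 147
  ...
Step 2: Sum all derived values
Step 3: Total = 1591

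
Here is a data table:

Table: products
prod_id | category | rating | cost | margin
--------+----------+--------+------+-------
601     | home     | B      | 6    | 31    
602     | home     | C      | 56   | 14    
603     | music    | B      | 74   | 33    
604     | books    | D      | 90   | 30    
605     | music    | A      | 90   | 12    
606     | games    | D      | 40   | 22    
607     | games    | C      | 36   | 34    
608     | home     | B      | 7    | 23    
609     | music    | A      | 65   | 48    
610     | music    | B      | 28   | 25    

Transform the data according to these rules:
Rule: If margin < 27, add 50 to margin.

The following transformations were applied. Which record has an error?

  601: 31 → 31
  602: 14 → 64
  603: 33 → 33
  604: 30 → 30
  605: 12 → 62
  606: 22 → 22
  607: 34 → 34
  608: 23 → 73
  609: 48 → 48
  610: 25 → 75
Record 606 has an error. The correct transformed value should be 72, not 22.

Step 1: Check each record against the rule
Step 2: Record 606 has margin = 22
Step 3: Since 22 < 27, the bonus should have been applied
Step 4: Correct value = 72, but claimed value = 22
Conclusion: Record 606 has the error.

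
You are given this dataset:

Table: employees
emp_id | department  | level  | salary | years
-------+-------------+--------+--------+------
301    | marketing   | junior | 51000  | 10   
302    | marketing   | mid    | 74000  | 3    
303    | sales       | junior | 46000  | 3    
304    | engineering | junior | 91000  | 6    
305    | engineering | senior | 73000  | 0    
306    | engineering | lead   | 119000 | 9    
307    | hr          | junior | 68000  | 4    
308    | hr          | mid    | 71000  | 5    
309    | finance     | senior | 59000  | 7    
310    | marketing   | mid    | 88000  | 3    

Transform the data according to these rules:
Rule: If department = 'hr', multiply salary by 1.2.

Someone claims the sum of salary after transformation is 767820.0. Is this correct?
No, the correct result is 767800.0.

Step 1: Calculate the correct sum after transformation
Step 2: Apply multiplier 1.2 to records where department = 'hr'
Step 3: Correct result = 767800.0
Step 4: Claimed result = 767820.0
Step 5: 767800.0 ≠ 767820.0
Conclusion: The claimed result is incorrect. The correct answer is 767800.0.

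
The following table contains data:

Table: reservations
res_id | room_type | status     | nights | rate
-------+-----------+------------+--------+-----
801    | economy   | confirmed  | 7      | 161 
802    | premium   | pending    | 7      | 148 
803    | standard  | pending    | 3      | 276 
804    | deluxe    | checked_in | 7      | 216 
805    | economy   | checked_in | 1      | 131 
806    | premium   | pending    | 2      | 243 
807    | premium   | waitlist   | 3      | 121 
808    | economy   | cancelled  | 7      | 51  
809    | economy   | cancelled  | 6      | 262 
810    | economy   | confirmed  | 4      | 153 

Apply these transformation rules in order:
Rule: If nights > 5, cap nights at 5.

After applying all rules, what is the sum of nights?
38

Step 1: 5 records have nights > 5
Step 2: These records originally summed to 34
Step 3: After capping: 5 × 5 = 25
Step 4: Unaffected records sum: 13
Step 5: Final sum = 25 + 13 = 38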